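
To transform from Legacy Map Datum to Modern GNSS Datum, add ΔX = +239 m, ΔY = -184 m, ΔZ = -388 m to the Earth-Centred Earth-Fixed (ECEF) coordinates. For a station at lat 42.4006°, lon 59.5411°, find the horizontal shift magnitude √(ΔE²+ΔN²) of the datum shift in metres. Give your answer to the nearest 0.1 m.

At φ = 42.4006°, λ = 59.5411°: sin φ = 0.674310, cos φ = 0.738448, sin λ = 0.861993, cos λ = 0.506920.
ΔE = −sin λ·ΔX + cos λ·ΔY = −(0.861993)·(239) + (0.506920)·(-184) = -299.29 m.
ΔN = −sin φ cos λ·ΔX − sin φ sin λ·ΔY + cos φ·ΔZ = −(0.674310)(0.506920)(239) − (0.674310)(0.861993)(-184) + (0.738448)(-388) = -261.26 m.
Horizontal magnitude = √(ΔE² + ΔN²) = √((-299.29)² + (-261.26)²) = 397.28 m.

397.3 m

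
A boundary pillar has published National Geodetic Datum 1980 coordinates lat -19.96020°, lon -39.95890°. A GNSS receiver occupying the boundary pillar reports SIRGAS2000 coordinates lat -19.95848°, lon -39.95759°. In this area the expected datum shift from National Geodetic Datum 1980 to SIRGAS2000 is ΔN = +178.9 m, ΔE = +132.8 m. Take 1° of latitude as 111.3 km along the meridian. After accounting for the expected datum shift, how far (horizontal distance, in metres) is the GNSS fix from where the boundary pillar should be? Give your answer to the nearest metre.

Observed coordinate differences: Δφ = +0.00172°, Δλ = +0.00131°.
Converting to metres (1° lat = 111300 m, cos φ = 0.939930): observed ΔN = 191.4 m, observed ΔE = 137.0 m.
Subtracting the expected shift leaves a residual of 191.4 − (178.9) = 12.5 m north and 137.0 − (132.8) = 4.2 m east.
Residual distance = √(12.5² + 4.2²) = 13.2 m.

13 m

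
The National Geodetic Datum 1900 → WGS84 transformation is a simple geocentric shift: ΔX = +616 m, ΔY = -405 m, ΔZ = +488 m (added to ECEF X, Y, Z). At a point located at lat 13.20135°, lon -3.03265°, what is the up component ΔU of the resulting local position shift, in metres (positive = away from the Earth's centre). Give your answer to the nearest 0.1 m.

The local up (radial) axis is (cos φ cos λ, cos φ sin λ, sin φ), giving ΔU = 598.881 + 20.860 + 111.446 = 731.19 m.

ΔU = 731.2 m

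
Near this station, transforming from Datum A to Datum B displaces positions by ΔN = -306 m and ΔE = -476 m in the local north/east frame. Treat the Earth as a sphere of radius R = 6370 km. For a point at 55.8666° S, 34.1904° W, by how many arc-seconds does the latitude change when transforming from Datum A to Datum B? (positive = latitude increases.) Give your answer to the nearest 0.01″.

On a sphere of radius R, 1 rad of latitude = R, so Δφ = ΔN / R = -306.0 / 6370000 = -4.8038e-05 rad = -9.908″.

Δφ = -9.91″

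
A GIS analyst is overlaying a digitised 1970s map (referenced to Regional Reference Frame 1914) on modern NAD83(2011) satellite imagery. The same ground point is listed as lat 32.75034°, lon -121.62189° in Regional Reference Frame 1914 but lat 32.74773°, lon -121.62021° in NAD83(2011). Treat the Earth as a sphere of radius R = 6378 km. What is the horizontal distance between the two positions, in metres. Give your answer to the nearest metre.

Δφ = 32.74773° − 32.75034° = -0.00261°; Δλ = -121.62021° − -121.62189° = +0.00168°.
1° along a meridian = πR/180 = 111317 m.
ΔN = Δφ × 111317 = -290.5 m; ΔE = Δλ × 111317 × cos(32.75034°) = +0.00168 × 111317 × 0.841036 = 157.3 m.
Distance = √(ΔE² + ΔN²) = √(157.3² + (-290.5)²) = 330.4 m.

330 m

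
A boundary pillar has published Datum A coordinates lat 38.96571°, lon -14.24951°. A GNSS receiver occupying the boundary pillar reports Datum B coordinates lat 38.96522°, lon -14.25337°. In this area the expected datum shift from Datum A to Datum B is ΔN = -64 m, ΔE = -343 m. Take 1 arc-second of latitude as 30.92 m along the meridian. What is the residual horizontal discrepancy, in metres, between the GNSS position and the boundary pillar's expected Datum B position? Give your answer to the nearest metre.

13 m

Observed coordinate differences: Δφ = -0.00049°, Δλ = -0.00386°.
Converting to metres (1° lat = 111312 m, cos φ = 0.777522): observed ΔN = -54.5 m, observed ΔE = -334.1 m.
Subtracting the expected shift leaves a residual of -54.5 − (-64) = 9.5 m north and -334.1 − (-343) = 8.9 m east.
Residual distance = √(9.5² + 8.9²) = 13.0 m.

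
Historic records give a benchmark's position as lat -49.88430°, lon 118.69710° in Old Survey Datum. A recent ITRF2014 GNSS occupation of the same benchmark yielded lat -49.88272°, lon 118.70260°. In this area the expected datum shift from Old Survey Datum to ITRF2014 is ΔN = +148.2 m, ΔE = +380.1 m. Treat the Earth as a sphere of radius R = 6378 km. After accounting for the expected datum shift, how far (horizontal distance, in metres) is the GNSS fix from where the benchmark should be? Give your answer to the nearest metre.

31 m

Observed coordinate differences: Δφ = +0.00158°, Δλ = +0.00550°.
Converting to metres (1° lat = 111317 m, cos φ = 0.644333): observed ΔN = 175.9 m, observed ΔE = 394.5 m.
Subtracting the expected shift leaves a residual of 175.9 − (148.2) = 27.7 m north and 394.5 − (380.1) = 14.4 m east.
Residual distance = √(27.7² + 14.4²) = 31.2 m.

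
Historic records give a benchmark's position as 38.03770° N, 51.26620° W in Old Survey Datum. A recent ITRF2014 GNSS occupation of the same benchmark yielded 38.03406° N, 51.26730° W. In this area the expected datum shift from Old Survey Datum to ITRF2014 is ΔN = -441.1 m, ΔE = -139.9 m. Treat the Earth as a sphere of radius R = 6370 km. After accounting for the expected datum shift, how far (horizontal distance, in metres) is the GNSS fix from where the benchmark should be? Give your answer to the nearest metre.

57 m

Observed coordinate differences: Δφ = -0.00364°, Δλ = -0.00110°.
Converting to metres (1° lat = 111177 m, cos φ = 0.787605): observed ΔN = -404.7 m, observed ΔE = -96.3 m.
Subtracting the expected shift leaves a residual of -404.7 − (-441.1) = 36.4 m north and -96.3 − (-139.9) = 43.6 m east.
Residual distance = √(36.4² + 43.6²) = 56.8 m.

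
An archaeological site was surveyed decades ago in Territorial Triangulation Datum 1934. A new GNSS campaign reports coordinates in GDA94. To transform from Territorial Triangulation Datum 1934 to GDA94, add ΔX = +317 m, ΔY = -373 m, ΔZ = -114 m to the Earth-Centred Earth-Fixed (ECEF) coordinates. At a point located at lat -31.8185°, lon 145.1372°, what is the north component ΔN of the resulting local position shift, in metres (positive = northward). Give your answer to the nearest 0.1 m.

The local north axis is (−sin φ cos λ, −sin φ sin λ, cos φ), giving ΔN = -137.136 − 112.412 − 96.868 = -346.42 m.

ΔN = -346.4 m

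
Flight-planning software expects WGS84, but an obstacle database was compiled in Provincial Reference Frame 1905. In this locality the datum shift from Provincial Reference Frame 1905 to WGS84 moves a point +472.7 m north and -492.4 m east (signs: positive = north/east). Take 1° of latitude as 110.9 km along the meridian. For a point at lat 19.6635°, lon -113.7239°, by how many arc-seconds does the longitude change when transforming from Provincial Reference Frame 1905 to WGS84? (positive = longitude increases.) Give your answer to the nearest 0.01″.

At latitude 19.6635°, cos φ = 0.941685.
1° of longitude at this latitude = 110.9 × cos φ = 104.43 km, so Δλ = -492.4 / 104432.9 = -0.0047150° = -16.974″.

Δλ = -16.97″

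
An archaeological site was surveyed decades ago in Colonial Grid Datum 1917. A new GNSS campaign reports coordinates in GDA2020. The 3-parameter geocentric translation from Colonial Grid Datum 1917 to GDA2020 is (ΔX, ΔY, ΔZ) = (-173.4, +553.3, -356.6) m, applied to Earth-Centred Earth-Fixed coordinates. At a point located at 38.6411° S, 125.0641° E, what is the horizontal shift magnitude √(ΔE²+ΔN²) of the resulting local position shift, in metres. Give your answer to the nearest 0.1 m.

The local east axis at (φ, λ) is (−sin λ, cos λ, 0), so ΔE = −sin(125.0641°)·(-173.4) + cos(125.0641°)·553.3 = -175.94 m.
The local north axis is (−sin φ cos λ, −sin φ sin λ, cos φ), giving ΔN = 62.205 + 282.797 − 278.531 = 66.47 m.
Horizontal magnitude = √(ΔE² + ΔN²) = √((-175.94)² + 66.47²) = 188.08 m.

188.1 m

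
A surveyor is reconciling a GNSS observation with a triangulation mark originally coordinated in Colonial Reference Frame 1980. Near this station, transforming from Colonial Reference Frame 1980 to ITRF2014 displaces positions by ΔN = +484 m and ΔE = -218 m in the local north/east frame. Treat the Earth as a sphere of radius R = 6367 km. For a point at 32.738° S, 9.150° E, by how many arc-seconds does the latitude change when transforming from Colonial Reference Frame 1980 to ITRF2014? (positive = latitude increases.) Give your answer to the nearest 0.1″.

On a sphere of radius R, 1 rad of latitude = R, so Δφ = ΔN / R = 484.0 / 6367000 = 7.6017e-05 rad = 15.680″.

Δφ = 15.7″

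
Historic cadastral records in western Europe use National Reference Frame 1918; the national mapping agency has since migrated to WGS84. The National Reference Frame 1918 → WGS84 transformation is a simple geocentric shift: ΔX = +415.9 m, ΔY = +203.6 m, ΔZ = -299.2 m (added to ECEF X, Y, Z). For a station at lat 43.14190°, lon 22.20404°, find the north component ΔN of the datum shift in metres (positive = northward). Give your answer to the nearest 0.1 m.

ΔN = -534.2 m

At φ = 43.14190°, λ = 22.20404°: sin φ = 0.683808, cos φ = 0.729662, sin λ = 0.377906, cos λ = 0.925844.
ΔN = −sin φ cos λ·ΔX − sin φ sin λ·ΔY + cos φ·ΔZ = −(0.683808)(0.925844)(415.9) − (0.683808)(0.377906)(203.6) + (0.729662)(-299.2) = -534.23 m.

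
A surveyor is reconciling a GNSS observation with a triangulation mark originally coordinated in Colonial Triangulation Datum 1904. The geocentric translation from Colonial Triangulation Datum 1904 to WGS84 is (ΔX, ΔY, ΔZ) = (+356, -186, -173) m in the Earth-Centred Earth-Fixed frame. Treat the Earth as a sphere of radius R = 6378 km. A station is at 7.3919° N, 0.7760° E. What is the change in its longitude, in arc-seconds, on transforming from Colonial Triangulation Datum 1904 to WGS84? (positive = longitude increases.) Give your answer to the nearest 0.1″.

sin φ = 0.128655, cos φ = 0.991689, sin λ = 0.013543, cos λ = 0.999908.
East component: ΔE = −sin λ·ΔX + cos λ·ΔY = −(0.013543)(356) + (0.999908)(-186) = -190.80 m.
1° of latitude spans πR/180 = 111317 m; at latitude φ, 1° of longitude spans that × cos φ = 110392.0 m, so Δλ = -190.80 / 110392.0 × 3600 = -6.222″.

Δλ = -6.2″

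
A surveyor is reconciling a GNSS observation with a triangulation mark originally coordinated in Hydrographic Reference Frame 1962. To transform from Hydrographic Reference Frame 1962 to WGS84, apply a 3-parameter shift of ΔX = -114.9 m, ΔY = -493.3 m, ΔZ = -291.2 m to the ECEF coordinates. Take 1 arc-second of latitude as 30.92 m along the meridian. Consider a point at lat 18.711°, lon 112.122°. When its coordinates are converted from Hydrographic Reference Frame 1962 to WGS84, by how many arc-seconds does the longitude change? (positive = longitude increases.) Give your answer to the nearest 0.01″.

sin φ = 0.320795, cos φ = 0.947149, sin λ = 0.926384, cos λ = -0.376580.
East component: ΔE = −sin λ·ΔX + cos λ·ΔY = −(0.926384)(-114.9) + (-0.376580)(-493.3) = 292.21 m.
1° of latitude spans 3600 × 30.92 = 111312 m; at latitude φ, 1° of longitude spans that × cos φ = 105429.0 m, so Δλ = 292.21 / 105429.0 × 3600 = 9.978″.

Δλ = 9.98″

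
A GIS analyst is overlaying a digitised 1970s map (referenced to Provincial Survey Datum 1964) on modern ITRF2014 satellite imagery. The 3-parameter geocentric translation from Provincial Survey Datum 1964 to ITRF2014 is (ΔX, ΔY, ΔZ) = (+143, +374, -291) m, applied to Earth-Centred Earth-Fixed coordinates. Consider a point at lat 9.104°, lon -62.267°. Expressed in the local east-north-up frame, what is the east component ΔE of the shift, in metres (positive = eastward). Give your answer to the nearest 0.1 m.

ΔE = 300.6 m

At φ = 9.104°, λ = -62.267°: sin φ = 0.158227, cos φ = 0.987403, sin λ = -0.885126, cos λ = 0.465352.
ΔE = −sin λ·ΔX + cos λ·ΔY = −(-0.885126)·(143) + (0.465352)·(374) = 300.61 m.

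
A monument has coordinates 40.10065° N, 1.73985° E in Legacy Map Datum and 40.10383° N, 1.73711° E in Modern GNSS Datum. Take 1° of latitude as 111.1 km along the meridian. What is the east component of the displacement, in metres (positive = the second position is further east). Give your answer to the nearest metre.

ΔE = -233 m

Δφ = 40.10383° − 40.10065° = +0.00318°; Δλ = 1.73711° − 1.73985° = -0.00274°.
ΔN = Δφ × 111100 = 353.3 m; ΔE = Δλ × 111100 × cos(40.10065°) = -0.00274 × 111100 × 0.764914 = -232.9 m.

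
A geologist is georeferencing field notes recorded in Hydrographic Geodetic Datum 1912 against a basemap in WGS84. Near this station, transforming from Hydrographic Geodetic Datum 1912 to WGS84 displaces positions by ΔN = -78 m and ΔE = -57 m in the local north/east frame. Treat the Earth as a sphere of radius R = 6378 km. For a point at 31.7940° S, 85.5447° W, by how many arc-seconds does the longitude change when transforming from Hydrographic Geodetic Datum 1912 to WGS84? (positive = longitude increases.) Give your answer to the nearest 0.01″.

At latitude -31.7940°, cos φ = 0.849948.
One radian of longitude at latitude φ spans R cos φ, so Δλ = ΔE / (R cos φ) = -57.0 / (6378000 × 0.849948) = -1.0515e-05 rad = -2.169″.

Δλ = -2.17″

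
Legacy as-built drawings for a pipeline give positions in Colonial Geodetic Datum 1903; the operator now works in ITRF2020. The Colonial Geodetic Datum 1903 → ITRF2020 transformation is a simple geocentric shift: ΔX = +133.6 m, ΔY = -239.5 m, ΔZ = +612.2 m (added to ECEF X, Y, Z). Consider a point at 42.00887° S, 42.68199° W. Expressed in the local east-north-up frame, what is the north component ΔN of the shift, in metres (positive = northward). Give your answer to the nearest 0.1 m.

ΔN = 629.3 m

At φ = -42.00887°, λ = -42.68199°: sin φ = -0.669246, cos φ = 0.743041, sin λ = -0.677929, cos λ = 0.735128.
ΔN = −sin φ cos λ·ΔX − sin φ sin λ·ΔY + cos φ·ΔZ = −(-0.669246)(0.735128)(133.6) − (-0.669246)(-0.677929)(-239.5) + (0.743041)(612.2) = 629.28 m.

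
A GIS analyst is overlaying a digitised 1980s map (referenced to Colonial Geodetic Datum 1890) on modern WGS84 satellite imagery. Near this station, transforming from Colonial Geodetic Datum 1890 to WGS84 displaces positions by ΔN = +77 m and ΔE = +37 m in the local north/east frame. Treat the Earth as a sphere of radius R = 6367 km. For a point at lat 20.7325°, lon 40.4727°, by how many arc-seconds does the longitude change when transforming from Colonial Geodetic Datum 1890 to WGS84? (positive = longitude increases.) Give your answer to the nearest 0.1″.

Δλ = 1.3″

At latitude 20.7325°, cos φ = 0.935243.
One radian of longitude at latitude φ spans R cos φ, so Δλ = ΔE / (R cos φ) = 37.0 / (6367000 × 0.935243) = 6.2136e-06 rad = 1.282″.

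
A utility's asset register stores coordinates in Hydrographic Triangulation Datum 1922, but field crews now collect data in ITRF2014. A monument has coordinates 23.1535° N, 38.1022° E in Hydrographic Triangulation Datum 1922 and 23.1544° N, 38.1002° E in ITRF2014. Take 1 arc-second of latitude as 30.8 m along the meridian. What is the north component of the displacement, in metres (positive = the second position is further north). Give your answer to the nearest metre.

ΔN = 100 m

Δφ = 23.1544° − 23.1535° = +0.0009°; Δλ = 38.1002° − 38.1022° = -0.0020°.
1° of latitude = 3600 × 30.80 = 110880 m.
ΔN = Δφ × 110880 = 99.8 m; ΔE = Δλ × 110880 × cos(23.1535°) = -0.0020 × 110880 × 0.919455 = -203.9 m.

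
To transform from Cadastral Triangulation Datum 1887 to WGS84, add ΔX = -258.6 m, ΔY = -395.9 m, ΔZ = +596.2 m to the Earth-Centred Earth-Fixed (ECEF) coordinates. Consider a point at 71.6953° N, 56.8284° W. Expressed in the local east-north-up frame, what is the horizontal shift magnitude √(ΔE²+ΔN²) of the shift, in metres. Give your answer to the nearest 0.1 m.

The local east axis at (φ, λ) is (−sin λ, cos λ, 0), so ΔE = −sin(-56.8284°)·(-258.6) + cos(-56.8284°)·(-395.9) = -433.07 m.
The local north axis is (−sin φ cos λ, −sin φ sin λ, cos φ), giving ΔN = 134.333 − 314.614 + 187.249 = 6.97 m.
Horizontal magnitude = √(ΔE² + ΔN²) = √((-433.07)² + 6.97²) = 433.13 m.

433.1 m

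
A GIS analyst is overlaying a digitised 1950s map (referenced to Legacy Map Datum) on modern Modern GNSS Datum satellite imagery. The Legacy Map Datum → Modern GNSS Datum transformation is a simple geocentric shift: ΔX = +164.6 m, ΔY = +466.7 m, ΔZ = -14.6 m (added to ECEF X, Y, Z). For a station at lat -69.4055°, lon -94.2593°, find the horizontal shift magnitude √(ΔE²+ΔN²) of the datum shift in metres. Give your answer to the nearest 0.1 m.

470.4 m

At φ = -69.4055°, λ = -94.2593°: sin φ = -0.936093, cos φ = 0.351752, sin λ = -0.997238, cos λ = -0.074270.
ΔE = −sin λ·ΔX + cos λ·ΔY = −(-0.997238)·(164.6) + (-0.074270)·(466.7) = 129.48 m.
ΔN = −sin φ cos λ·ΔX − sin φ sin λ·ΔY + cos φ·ΔZ = −(-0.936093)(-0.074270)(164.6) − (-0.936093)(-0.997238)(466.7) + (0.351752)(-14.6) = -452.25 m.
Horizontal magnitude = √(ΔE² + ΔN²) = √(129.48² + (-452.25)²) = 470.42 m.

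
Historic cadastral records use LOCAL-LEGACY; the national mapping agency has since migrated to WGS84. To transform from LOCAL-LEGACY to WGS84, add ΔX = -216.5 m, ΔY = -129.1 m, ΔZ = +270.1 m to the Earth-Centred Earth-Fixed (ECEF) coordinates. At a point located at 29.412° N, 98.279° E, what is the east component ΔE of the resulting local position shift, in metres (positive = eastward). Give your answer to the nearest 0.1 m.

ΔE = 232.8 m

The local east axis at (φ, λ) is (−sin λ, cos λ, 0), so ΔE = −sin(98.279°)·(-216.5) + cos(98.279°)·(-129.1) = 232.83 m.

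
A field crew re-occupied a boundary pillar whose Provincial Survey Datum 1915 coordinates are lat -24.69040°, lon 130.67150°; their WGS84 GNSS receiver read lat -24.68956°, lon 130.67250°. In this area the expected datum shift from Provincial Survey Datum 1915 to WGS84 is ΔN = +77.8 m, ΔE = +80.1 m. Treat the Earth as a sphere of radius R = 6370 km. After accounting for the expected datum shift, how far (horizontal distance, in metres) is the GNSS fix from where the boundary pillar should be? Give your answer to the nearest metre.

Observed coordinate differences: Δφ = +0.00084°, Δλ = +0.00100°.
Converting to metres (1° lat = 111177 m, cos φ = 0.908578): observed ΔN = 93.4 m, observed ΔE = 101.0 m.
Subtracting the expected shift leaves a residual of 93.4 − (77.8) = 15.6 m north and 101.0 − (80.1) = 20.9 m east.
Residual distance = √(15.6² + 20.9²) = 26.1 m.

26 m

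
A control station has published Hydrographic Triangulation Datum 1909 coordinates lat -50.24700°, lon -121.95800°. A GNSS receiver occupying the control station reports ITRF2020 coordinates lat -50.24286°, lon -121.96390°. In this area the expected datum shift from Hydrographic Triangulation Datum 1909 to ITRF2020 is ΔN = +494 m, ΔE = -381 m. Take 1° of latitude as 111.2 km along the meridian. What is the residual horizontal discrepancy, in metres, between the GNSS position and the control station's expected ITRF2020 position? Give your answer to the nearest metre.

51 m

Observed coordinate differences: Δφ = +0.00414°, Δλ = -0.00590°.
Converting to metres (1° lat = 111200 m, cos φ = 0.639479): observed ΔN = 460.4 m, observed ΔE = -419.5 m.
Subtracting the expected shift leaves a residual of 460.4 − (494) = -33.6 m north and -419.5 − (-381) = -38.5 m east.
Residual distance = √((-33.6)² + (-38.5)²) = 51.2 m.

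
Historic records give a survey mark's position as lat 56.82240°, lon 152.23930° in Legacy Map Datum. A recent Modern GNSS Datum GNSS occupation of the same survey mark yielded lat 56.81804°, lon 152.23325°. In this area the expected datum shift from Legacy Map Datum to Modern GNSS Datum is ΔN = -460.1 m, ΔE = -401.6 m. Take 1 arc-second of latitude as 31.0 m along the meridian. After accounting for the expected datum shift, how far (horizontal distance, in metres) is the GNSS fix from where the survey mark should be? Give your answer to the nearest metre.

42 m

Observed coordinate differences: Δφ = -0.00436°, Δλ = -0.00605°.
Converting to metres (1° lat = 111600 m, cos φ = 0.547236): observed ΔN = -486.6 m, observed ΔE = -369.5 m.
Subtracting the expected shift leaves a residual of -486.6 − (-460.1) = -26.5 m north and -369.5 − (-401.6) = 32.1 m east.
Residual distance = √((-26.5)² + 32.1²) = 41.6 m.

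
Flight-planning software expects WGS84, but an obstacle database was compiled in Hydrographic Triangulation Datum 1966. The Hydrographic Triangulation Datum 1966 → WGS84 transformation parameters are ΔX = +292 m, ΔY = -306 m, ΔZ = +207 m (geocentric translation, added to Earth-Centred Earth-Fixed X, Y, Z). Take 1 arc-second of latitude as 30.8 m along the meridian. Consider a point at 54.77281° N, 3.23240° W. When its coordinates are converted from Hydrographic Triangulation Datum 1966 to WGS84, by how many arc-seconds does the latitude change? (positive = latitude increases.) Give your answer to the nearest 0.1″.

Δφ = -4.3″

sin φ = 0.816871, cos φ = 0.576820, sin λ = -0.056386, cos λ = 0.998409.
North component: ΔN = −sin φ cos λ·ΔX − sin φ sin λ·ΔY + cos φ·ΔZ = −(0.816871)(0.998409)(292) − (0.816871)(-0.056386)(-306) + (0.576820)(207) = -132.84 m.
1° of latitude spans 3600 × 30.80 = 110880 m, so Δφ = -132.84 / 110880 × 3600 = -4.313″.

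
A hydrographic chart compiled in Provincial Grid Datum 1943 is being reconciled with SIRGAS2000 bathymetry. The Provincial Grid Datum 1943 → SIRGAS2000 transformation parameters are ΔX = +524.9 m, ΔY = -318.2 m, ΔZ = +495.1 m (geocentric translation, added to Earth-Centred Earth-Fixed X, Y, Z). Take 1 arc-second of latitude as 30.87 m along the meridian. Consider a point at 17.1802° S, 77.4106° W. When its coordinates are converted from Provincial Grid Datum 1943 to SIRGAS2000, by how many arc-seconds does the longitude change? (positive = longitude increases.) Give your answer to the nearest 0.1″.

Δλ = 15.0″

sin φ = -0.295378, cos φ = 0.955380, sin λ = -0.975957, cos λ = 0.217963.
East component: ΔE = −sin λ·ΔX + cos λ·ΔY = −(-0.975957)(524.9) + (0.217963)(-318.2) = 442.92 m.
1° of latitude spans 3600 × 30.87 = 111132 m; at latitude φ, 1° of longitude spans that × cos φ = 106173.3 m, so Δλ = 442.92 / 106173.3 × 3600 = 15.018″.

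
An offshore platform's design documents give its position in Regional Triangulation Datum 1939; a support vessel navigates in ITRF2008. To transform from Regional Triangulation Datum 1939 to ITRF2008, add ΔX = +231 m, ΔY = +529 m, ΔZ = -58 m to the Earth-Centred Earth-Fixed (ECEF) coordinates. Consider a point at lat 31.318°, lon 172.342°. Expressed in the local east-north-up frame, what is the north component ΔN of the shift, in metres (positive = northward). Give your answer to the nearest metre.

ΔN = 33 m

At φ = 31.318°, λ = 172.342°: sin φ = 0.519788, cos φ = 0.854296, sin λ = 0.133260, cos λ = -0.991081.
ΔN = −sin φ cos λ·ΔX − sin φ sin λ·ΔY + cos φ·ΔZ = −(0.519788)(-0.991081)(231) − (0.519788)(0.133260)(529) + (0.854296)(-58) = 32.81 m.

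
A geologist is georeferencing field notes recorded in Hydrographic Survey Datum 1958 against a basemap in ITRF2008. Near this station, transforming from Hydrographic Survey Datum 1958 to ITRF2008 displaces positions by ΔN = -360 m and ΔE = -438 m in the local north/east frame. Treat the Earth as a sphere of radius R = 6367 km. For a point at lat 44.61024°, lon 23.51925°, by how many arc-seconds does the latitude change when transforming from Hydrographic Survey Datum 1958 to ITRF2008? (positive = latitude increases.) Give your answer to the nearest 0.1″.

On a sphere of radius R, 1 rad of latitude = R, so Δφ = ΔN / R = -360.0 / 6367000 = -5.6542e-05 rad = -11.663″.

Δφ = -11.7″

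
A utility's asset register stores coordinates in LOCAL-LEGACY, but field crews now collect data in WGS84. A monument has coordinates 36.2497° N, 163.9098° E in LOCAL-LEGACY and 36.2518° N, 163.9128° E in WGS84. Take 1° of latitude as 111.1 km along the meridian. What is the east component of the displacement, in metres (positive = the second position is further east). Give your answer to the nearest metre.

Δφ = 36.2518° − 36.2497° = +0.0021°; Δλ = 163.9128° − 163.9098° = +0.0030°.
ΔN = Δφ × 111100 = 233.3 m; ΔE = Δλ × 111100 × cos(36.2497°) = +0.0030 × 111100 × 0.806448 = 268.8 m.

ΔE = 269 m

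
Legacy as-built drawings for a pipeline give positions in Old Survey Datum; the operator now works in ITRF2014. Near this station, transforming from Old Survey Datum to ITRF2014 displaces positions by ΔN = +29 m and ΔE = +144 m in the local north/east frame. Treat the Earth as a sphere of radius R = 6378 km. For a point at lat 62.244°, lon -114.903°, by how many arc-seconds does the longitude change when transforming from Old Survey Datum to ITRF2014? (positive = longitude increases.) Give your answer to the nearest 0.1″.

At latitude 62.244°, cos φ = 0.465707.
One radian of longitude at latitude φ spans R cos φ, so Δλ = ΔE / (R cos φ) = 144.0 / (6378000 × 0.465707) = 4.8480e-05 rad = 10.000″.

Δλ = 10.0″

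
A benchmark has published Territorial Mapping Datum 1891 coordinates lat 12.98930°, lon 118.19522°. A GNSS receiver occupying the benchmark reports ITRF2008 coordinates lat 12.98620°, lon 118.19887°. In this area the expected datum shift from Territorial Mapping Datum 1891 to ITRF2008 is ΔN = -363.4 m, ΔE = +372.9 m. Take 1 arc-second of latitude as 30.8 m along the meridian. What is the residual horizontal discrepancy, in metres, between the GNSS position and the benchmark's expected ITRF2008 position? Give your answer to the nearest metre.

Observed coordinate differences: Δφ = -0.00310°, Δλ = +0.00365°.
Converting to metres (1° lat = 110880 m, cos φ = 0.974412): observed ΔN = -343.7 m, observed ΔE = 394.4 m.
Subtracting the expected shift leaves a residual of -343.7 − (-363.4) = 19.7 m north and 394.4 − (372.9) = 21.5 m east.
Residual distance = √(19.7² + 21.5²) = 29.1 m.

29 m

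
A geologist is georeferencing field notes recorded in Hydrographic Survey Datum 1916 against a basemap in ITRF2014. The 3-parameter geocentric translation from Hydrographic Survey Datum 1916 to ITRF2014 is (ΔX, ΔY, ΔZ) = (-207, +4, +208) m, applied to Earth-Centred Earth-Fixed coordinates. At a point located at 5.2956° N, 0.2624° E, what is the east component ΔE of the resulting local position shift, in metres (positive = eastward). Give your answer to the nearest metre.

ΔE = 5 m

The local east axis at (φ, λ) is (−sin λ, cos λ, 0), so ΔE = −sin(0.2624°)·(-207) + cos(0.2624°)·4 = 4.95 m.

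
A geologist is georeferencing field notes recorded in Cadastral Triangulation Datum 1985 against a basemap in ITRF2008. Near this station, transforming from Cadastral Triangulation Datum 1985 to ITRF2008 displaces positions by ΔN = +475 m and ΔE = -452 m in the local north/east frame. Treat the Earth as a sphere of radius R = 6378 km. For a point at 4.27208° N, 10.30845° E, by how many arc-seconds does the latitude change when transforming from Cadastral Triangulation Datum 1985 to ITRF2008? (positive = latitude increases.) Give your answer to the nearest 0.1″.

Δφ = 15.4″

On a sphere of radius R, 1 rad of latitude = R, so Δφ = ΔN / R = 475.0 / 6378000 = 7.4475e-05 rad = 15.362″.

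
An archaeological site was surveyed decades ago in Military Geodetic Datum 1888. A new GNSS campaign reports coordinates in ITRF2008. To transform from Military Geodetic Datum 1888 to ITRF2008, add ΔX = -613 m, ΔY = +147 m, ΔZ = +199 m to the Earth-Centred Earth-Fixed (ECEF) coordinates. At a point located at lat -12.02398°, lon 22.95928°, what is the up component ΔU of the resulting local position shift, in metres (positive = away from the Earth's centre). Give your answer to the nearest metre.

ΔU = -537 m

The local up (radial) axis is (cos φ cos λ, cos φ sin λ, sin φ), giving ΔU = -552.056 + 56.083 − 41.456 = -537.43 m.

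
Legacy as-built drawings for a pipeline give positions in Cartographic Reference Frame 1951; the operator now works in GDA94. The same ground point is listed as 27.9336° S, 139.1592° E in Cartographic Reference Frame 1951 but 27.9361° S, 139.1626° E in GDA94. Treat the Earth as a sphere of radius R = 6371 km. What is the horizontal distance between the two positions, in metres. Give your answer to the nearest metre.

435 m

Δφ = -27.9361° − -27.9336° = -0.0025°; Δλ = 139.1626° − 139.1592° = +0.0034°.
1° along a meridian = πR/180 = 111195 m.
ΔN = Δφ × 111195 = -278.0 m; ΔE = Δλ × 111195 × cos(-27.9336°) = +0.0034 × 111195 × 0.883491 = 334.0 m.
Distance = √(ΔE² + ΔN²) = √(334.0² + (-278.0)²) = 434.6 m.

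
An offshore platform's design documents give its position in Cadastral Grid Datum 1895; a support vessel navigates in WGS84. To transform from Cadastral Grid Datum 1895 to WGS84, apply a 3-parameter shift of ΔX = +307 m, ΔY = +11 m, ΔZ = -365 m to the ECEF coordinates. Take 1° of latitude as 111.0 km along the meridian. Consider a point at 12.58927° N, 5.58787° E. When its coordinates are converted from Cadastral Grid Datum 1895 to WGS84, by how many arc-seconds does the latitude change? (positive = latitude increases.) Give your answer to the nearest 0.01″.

Δφ = -13.72″

sin φ = 0.217960, cos φ = 0.975958, sin λ = 0.097372, cos λ = 0.995248.
North component: ΔN = −sin φ cos λ·ΔX − sin φ sin λ·ΔY + cos φ·ΔZ = −(0.217960)(0.995248)(307) − (0.217960)(0.097372)(11) + (0.975958)(-365) = -423.05 m.
1° of latitude spans 111000 m, so Δφ = -423.05 / 111000 × 3600 = -13.721″.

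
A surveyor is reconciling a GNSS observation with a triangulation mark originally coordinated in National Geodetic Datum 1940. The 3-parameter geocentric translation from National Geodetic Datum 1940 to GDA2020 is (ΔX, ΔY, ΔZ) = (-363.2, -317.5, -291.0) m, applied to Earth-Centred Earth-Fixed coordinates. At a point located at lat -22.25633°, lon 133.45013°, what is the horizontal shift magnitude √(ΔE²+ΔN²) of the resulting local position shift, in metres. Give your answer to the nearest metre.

549 m

The local east axis at (φ, λ) is (−sin λ, cos λ, 0), so ΔE = −sin(133.45013°)·(-363.2) + cos(133.45013°)·(-317.5) = 482.03 m.
The local north axis is (−sin φ cos λ, −sin φ sin λ, cos φ), giving ΔN = 94.605 − 87.301 − 269.320 = -262.02 m.
Horizontal magnitude = √(ΔE² + ΔN²) = √(482.03² + (-262.02)²) = 548.64 m.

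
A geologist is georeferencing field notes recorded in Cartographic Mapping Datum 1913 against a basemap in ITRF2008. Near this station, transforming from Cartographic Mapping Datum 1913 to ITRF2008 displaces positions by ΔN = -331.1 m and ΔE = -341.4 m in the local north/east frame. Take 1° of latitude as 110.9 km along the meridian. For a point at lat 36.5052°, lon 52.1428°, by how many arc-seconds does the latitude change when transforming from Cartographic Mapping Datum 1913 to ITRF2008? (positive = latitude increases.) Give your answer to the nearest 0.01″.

Δφ = -10.75″

1° of latitude = 110.9 km, so Δφ = -331.1 / 110900 = -0.0029856° = -10.748″.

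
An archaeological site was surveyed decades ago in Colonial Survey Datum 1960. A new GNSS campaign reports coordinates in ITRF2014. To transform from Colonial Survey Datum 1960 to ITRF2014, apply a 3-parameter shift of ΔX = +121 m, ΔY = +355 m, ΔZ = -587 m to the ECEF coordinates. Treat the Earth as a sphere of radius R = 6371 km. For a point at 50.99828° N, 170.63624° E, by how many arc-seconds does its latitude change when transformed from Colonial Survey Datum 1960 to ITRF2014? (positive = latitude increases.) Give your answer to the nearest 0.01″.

sin φ = 0.777127, cos φ = 0.629344, sin λ = 0.162702, cos λ = -0.986675.
North component: ΔN = −sin φ cos λ·ΔX − sin φ sin λ·ΔY + cos φ·ΔZ = −(0.777127)(-0.986675)(121) − (0.777127)(0.162702)(355) + (0.629344)(-587) = -321.53 m.
1° of latitude spans πR/180 = 111195 m, so Δφ = -321.53 / 111195 × 3600 = -10.410″.

Δφ = -10.41″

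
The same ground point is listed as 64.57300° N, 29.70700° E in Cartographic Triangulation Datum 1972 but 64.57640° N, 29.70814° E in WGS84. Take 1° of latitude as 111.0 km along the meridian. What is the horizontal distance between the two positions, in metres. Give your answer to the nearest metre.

Δφ = 64.57640° − 64.57300° = +0.00340°; Δλ = 29.70814° − 29.70700° = +0.00114°.
ΔN = Δφ × 111000 = 377.4 m; ΔE = Δλ × 111000 × cos(64.57300°) = +0.00114 × 111000 × 0.429361 = 54.3 m.
Distance = √(ΔE² + ΔN²) = √(54.3² + 377.4²) = 381.3 m.

381 m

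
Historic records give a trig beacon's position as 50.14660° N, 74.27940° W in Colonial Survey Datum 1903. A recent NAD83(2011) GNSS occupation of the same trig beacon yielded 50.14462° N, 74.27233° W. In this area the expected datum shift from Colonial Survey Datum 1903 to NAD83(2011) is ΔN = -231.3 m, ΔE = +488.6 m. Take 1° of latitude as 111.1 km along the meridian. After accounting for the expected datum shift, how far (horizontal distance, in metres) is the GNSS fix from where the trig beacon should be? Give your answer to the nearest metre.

19 m

Observed coordinate differences: Δφ = -0.00198°, Δλ = +0.00707°.
Converting to metres (1° lat = 111100 m, cos φ = 0.640825): observed ΔN = -220.0 m, observed ΔE = 503.4 m.
Subtracting the expected shift leaves a residual of -220.0 − (-231.3) = 11.3 m north and 503.4 − (488.6) = 14.8 m east.
Residual distance = √(11.3² + 14.8²) = 18.6 m.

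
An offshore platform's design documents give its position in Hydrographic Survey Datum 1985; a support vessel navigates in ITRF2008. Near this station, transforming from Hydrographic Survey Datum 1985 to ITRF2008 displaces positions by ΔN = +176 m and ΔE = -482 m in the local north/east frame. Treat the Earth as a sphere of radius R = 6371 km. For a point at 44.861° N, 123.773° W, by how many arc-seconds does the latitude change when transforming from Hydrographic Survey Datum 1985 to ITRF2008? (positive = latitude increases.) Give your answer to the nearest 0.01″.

Δφ = 5.70″

On a sphere of radius R, 1 rad of latitude = R, so Δφ = ΔN / R = 176.0 / 6371000 = 2.7625e-05 rad = 5.698″.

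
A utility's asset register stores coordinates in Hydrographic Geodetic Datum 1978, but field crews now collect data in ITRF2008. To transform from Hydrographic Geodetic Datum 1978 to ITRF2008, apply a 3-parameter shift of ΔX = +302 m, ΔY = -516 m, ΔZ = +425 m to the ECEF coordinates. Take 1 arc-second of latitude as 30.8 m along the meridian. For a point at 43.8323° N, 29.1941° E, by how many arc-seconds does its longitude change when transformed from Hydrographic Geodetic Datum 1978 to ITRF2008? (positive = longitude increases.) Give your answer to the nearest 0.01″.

Δλ = -26.90″

sin φ = 0.692550, cos φ = 0.721370, sin λ = 0.487770, cos λ = 0.872972.
East component: ΔE = −sin λ·ΔX + cos λ·ΔY = −(0.487770)(302) + (0.872972)(-516) = -597.76 m.
1° of latitude spans 3600 × 30.80 = 110880 m; at latitude φ, 1° of longitude spans that × cos φ = 79985.5 m, so Δλ = -597.76 / 79985.5 × 3600 = -26.904″.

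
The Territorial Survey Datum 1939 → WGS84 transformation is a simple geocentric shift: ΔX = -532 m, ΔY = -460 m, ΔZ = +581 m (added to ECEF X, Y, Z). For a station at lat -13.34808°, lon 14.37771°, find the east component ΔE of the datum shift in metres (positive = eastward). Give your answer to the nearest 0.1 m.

ΔE = -313.5 m

The local east axis at (φ, λ) is (−sin λ, cos λ, 0), so ΔE = −sin(14.37771°)·(-532) + cos(14.37771°)·(-460) = -313.49 m.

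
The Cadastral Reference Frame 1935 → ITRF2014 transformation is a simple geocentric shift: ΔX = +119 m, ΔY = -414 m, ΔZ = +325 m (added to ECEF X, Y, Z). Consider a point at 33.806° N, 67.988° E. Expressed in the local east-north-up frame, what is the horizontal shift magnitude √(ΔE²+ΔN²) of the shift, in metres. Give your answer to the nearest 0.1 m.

At φ = 33.806°, λ = 67.988°: sin φ = 0.556383, cos φ = 0.830926, sin λ = 0.927105, cos λ = 0.374801.
ΔE = −sin λ·ΔX + cos λ·ΔY = −(0.927105)·(119) + (0.374801)·(-414) = -265.49 m.
ΔN = −sin φ cos λ·ΔX − sin φ sin λ·ΔY + cos φ·ΔZ = −(0.556383)(0.374801)(119) − (0.556383)(0.927105)(-414) + (0.830926)(325) = 458.79 m.
Horizontal magnitude = √(ΔE² + ΔN²) = √((-265.49)² + 458.79²) = 530.07 m.

530.1 m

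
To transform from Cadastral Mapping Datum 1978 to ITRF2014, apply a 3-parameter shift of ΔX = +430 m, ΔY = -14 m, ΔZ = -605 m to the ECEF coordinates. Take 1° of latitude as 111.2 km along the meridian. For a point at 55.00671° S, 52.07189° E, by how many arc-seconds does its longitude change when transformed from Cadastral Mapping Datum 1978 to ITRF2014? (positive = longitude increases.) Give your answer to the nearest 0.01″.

sin φ = -0.819219, cos φ = 0.573481, sin λ = 0.788783, cos λ = 0.614672.
East component: ΔE = −sin λ·ΔX + cos λ·ΔY = −(0.788783)(430) + (0.614672)(-14) = -347.78 m.
1° of latitude spans 111200 m; at latitude φ, 1° of longitude spans that × cos φ = 63771.0 m, so Δλ = -347.78 / 63771.0 × 3600 = -19.633″.

Δλ = -19.63″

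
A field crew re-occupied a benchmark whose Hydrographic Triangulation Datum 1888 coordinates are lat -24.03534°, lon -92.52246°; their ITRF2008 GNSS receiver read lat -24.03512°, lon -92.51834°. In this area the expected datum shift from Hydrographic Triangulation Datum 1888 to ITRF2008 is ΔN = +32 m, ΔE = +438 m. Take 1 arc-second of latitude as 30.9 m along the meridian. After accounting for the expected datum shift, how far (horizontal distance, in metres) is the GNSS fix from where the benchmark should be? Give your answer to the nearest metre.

21 m

Observed coordinate differences: Δφ = +0.00022°, Δλ = +0.00412°.
Converting to metres (1° lat = 111240 m, cos φ = 0.913294): observed ΔN = 24.5 m, observed ΔE = 418.6 m.
Subtracting the expected shift leaves a residual of 24.5 − (32) = -7.5 m north and 418.6 − (438) = -19.4 m east.
Residual distance = √((-7.5)² + (-19.4)²) = 20.8 m.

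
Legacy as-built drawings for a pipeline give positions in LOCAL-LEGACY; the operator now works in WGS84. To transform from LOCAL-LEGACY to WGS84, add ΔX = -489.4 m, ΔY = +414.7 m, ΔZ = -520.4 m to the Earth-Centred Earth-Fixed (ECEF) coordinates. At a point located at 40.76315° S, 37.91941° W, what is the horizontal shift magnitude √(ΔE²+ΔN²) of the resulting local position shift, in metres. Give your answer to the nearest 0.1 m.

The local east axis at (φ, λ) is (−sin λ, cos λ, 0), so ΔE = −sin(-37.91941°)·(-489.4) + cos(-37.91941°)·414.7 = 26.38 m.
The local north axis is (−sin φ cos λ, −sin φ sin λ, cos φ), giving ΔN = -252.082 − 166.403 − 394.159 = -812.64 m.
Horizontal magnitude = √(ΔE² + ΔN²) = √(26.38² + (-812.64)²) = 813.07 m.

813.1 m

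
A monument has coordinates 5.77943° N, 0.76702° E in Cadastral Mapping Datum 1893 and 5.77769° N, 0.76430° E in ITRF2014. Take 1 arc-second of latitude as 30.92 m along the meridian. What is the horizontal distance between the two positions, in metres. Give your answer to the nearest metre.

Δφ = 5.77769° − 5.77943° = -0.00174°; Δλ = 0.76430° − 0.76702° = -0.00272°.
1° of latitude = 3600 × 30.92 = 111312 m.
ΔN = Δφ × 111312 = -193.7 m; ΔE = Δλ × 111312 × cos(5.77943°) = -0.00272 × 111312 × 0.994917 = -301.2 m.
Distance = √(ΔE² + ΔN²) = √((-301.2)² + (-193.7)²) = 358.1 m.

358 m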